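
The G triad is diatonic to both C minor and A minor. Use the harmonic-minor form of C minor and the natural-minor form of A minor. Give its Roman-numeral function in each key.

V in C minor; VII in A minor

The scale of C minor (harmonic minor) is C D E♭ F G A♭ B; G is degree 5, and the triad built there (G-B-D) is major, so it is V.
The scale of A minor (natural minor) is A B C D E F G; G is degree 7, and the triad built there (G-B-D) is major, so it is VII.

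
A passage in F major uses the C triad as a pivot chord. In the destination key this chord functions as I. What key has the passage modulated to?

C major

The numeral I denotes a major triad on scale degree 1. With C on degree 1, the tonic of the new key is C.
Degree 1 carries a major triad in major keys, so the destination is C major.
Check: the diatonic triads of C major are C (I), Dm (ii), Em (iii), F (IV), G (V), Am (vi), Bdim (vii°) — C is indeed I.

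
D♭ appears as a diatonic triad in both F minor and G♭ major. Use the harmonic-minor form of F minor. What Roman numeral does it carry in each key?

VI in F minor; V in G♭ major

The scale of F minor (harmonic minor) is F G A♭ B♭ C D♭ E; D♭ is degree 6, and the triad built there (D♭-F-A♭) is major, so it is VI.
The scale of G♭ major is G♭ A♭ B♭ C♭ D♭ E♭ F; D♭ is degree 5, and the triad built there (D♭-F-A♭) is major, so it is V.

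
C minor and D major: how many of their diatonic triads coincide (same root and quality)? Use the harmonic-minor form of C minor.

1

Diatonic triads of C minor (harmonic minor): C minor (i), D diminished (ii°), Eb augmented (III+), F minor (iv), G major (V), Ab major (VI), B diminished (vii°).
Diatonic triads of D major: D major (I), E minor (ii), F# minor (iii), G major (IV), A major (V), B minor (vi), C# diminished (vii°).
Matching root and quality in both lists: G major.
That gives 1 common triad.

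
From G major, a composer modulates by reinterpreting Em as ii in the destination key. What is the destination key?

D major

The numeral ii denotes a minor triad on scale degree 2. With E on degree 2, the tonic of the new key is D.
Degree 2 carries a minor triad in major keys, so the destination is D major.
Check: the diatonic triads of D major are D (I), Em (ii), F#m (iii), G (IV), A (V), Bm (vi), C#dim (vii°) — Em is indeed ii.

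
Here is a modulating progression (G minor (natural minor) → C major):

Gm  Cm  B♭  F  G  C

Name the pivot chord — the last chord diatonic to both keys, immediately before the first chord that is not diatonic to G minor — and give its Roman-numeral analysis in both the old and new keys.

F — VII in G minor, IV in C major

Chords diatonic to G minor: Gm, Adim, B♭, Cm, Dm, E♭, F.
Reading the progression, the first chord not in that set is G, so the modulation leaves G minor there.
The chord immediately before G is F, which is diatonic to both keys: VII in G minor and IV in C major.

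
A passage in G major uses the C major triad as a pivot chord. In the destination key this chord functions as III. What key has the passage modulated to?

A minor

The numeral III denotes a major triad on scale degree 3. With C on degree 3, the tonic of the new key is A.
Degree 3 carries a major triad in natural-minor keys, so the destination is A minor.
Check: the diatonic triads of A minor (natural minor) are Am (i), Bdim (ii°), C (III), Dm (iv), Em (v), F (VI), G (VII) — C major is indeed III.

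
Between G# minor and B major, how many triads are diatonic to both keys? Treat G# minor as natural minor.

7

Diatonic triads of G# minor (natural minor): G# minor (i), A# diminished (ii°), B major (III), C# minor (iv), D# minor (v), E major (VI), F# major (VII).
Diatonic triads of B major: B major (I), C# minor (ii), D# minor (iii), E major (IV), F# major (V), G# minor (vi), A# diminished (vii°).
Matching root and quality in both lists: G# minor, A# diminished, B major, C# minor, D# minor, E major, F# major.
That gives 7 common triads.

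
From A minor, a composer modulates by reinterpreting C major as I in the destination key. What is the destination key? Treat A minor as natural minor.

C major

The numeral I denotes a major triad on scale degree 1. With C on degree 1, the tonic of the new key is C.
Degree 1 carries a major triad in major keys, so the destination is C major.
Check: the diatonic triads of C major are C (I), Dm (ii), Em (iii), F (IV), G (V), Am (vi), Bdim (vii°) — C major is indeed I.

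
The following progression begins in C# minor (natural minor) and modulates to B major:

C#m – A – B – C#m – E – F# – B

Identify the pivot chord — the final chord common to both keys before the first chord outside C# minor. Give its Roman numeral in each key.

E — III in C# minor, IV in B major

Chords diatonic to C# minor: C#m, D#dim, E, F#m, G#m, A, B.
Reading the progression, the first chord not in that set is F#, so the modulation leaves C# minor there.
The chord immediately before F# is E, which is diatonic to both keys: III in C# minor and IV in B major.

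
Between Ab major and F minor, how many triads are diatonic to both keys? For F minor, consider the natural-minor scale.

Diatonic triads of Ab major: Ab major (I), Bb minor (ii), C minor (iii), Db major (IV), Eb major (V), F minor (vi), G diminished (vii°).
Diatonic triads of F minor (natural minor): F minor (i), G diminished (ii°), Ab major (III), Bb minor (iv), C minor (v), Db major (VI), Eb major (VII).
Matching root and quality in both lists: Ab major, Bb minor, C minor, Db major, Eb major, F minor, G diminished.
That gives 7 common triads.

7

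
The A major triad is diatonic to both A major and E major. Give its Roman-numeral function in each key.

The scale of A major is A B C♯ D E F♯ G♯; A is degree 1, and the triad built there (A-C♯-E) is major, so it is I.
The scale of E major is E F♯ G♯ A B C♯ D♯; A is degree 4, and the triad built there (A-C♯-E) is major, so it is IV.

I in A major; IV in E major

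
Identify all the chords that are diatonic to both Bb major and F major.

Bb, Dm, F, Gm

Triads in Bb major: Bb major (I), C minor (ii), D minor (iii), Eb major (IV), F major (V), G minor (vi), A diminished (vii°).
Triads in F major: F major (I), G minor (ii), A minor (iii), Bb major (IV), C major (V), D minor (vi), E diminished (vii°).
Shared triads with their functions: Bb major (I in Bb major, IV in F major); D minor (iii in Bb major, vi in F major); F major (V in Bb major, I in F major); G minor (vi in Bb major, ii in F major).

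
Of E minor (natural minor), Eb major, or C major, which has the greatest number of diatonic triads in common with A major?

Triads of A major: A (I), Bm (ii), C#m (iii), D (IV), E (V), F#m (vi), G#dim (vii°).
E minor (natural minor) shares 2: Bm, D.
Eb major shares 0: none.
C major shares 0: none.
The most common triads (2) are shared with E minor.

E minor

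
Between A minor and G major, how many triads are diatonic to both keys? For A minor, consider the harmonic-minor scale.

Diatonic triads of A minor (harmonic minor): Am (i), Bdim (ii°), Caug (III+), Dm (iv), E (V), F (VI), G#dim (vii°).
Diatonic triads of G major: G (I), Am (ii), Bm (iii), C (IV), D (V), Em (vi), F#dim (vii°).
Matching root and quality in both lists: Am.
That gives 1 common triad.

1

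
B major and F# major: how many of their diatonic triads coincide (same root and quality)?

4

Diatonic triads of B major: B major (I), C# minor (ii), D# minor (iii), E major (IV), F# major (V), G# minor (vi), A# diminished (vii°).
Diatonic triads of F# major: F# major (I), G# minor (ii), A# minor (iii), B major (IV), C# major (V), D# minor (vi), E# diminished (vii°).
Matching root and quality in both lists: B major, D# minor, F# major, G# minor.
That gives 4 common triads.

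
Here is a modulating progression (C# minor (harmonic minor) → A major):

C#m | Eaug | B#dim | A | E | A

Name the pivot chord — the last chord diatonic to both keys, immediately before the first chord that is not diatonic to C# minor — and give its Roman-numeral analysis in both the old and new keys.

Chords diatonic to C# minor: C#m, D#dim, Eaug, F#m, G#, A, B#dim.
Reading the progression, the first chord not in that set is E, so the modulation leaves C# minor there.
The chord immediately before E is A, which is diatonic to both keys: VI in C# minor and I in A major.

A — VI in C# minor, I in A major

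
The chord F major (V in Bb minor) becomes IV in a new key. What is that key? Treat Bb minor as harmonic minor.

The numeral IV denotes a major triad on scale degree 4. With F on degree 4, the tonic of the new key is C.
Degree 4 carries a major triad in major keys, so the destination is C major.
Check: the diatonic triads of C major are C (I), Dm (ii), Em (iii), F (IV), G (V), Am (vi), Bdim (vii°) — F major is indeed IV.

C major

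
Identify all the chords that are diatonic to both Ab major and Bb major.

Triads in Ab major: Ab (I), Bbm (ii), Cm (iii), Db (IV), Eb (V), Fm (vi), Gdim (vii°).
Triads in Bb major: Bb (I), Cm (ii), Dm (iii), Eb (IV), F (V), Gm (vi), Adim (vii°).
Shared triads with their functions: Cm (iii in Ab major, ii in Bb major); Eb (V in Ab major, IV in Bb major).

Cm, Eb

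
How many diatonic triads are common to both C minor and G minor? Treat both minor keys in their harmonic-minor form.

Diatonic triads of C minor (harmonic minor): Cm (i), Ddim (ii°), Ebaug (III+), Fm (iv), G (V), Ab (VI), Bdim (vii°).
Diatonic triads of G minor (harmonic minor): Gm (i), Adim (ii°), Bbaug (III+), Cm (iv), D (V), Eb (VI), F#dim (vii°).
Matching root and quality in both lists: Cm.
That gives 1 common triad.

1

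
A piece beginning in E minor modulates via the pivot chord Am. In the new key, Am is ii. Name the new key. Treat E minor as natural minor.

G major

The numeral ii denotes a minor triad on scale degree 2. With A on degree 2, the tonic of the new key is G.
Degree 2 carries a minor triad in major keys, so the destination is G major.
Check: the diatonic triads of G major are G (I), Am (ii), Bm (iii), C (IV), D (V), Em (vi), F#dim (vii°) — Am is indeed ii.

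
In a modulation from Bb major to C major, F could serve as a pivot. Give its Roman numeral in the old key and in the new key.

The scale of Bb major is Bb C D Eb F G A; F is degree 5, and the triad built there (F-A-C) is major, so it is V.
The scale of C major is C D E F G A B; F is degree 4, and the triad built there (F-A-C) is major, so it is IV.

V in Bb major; IV in C major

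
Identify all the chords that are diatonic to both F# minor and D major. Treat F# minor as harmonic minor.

F#m, Bm, D

Triads in F# minor (harmonic minor): F#m (i), G#dim (ii°), Aaug (III+), Bm (iv), C# (V), D (VI), E#dim (vii°).
Triads in D major: D (I), Em (ii), F#m (iii), G (IV), A (V), Bm (vi), C#dim (vii°).
Shared triads with their functions: F#m (i in F# minor, iii in D major); Bm (iv in F# minor, vi in D major); D (VI in F# minor, I in D major).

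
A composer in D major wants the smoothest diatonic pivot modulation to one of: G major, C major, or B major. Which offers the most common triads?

Triads of D major: D major (I), E minor (ii), F# minor (iii), G major (IV), A major (V), B minor (vi), C# diminished (vii°).
G major shares 4: D, Em, G, Bm.
C major shares 2: Em, G.
B major shares 0: none.
The most common triads (4) are shared with G major.

G major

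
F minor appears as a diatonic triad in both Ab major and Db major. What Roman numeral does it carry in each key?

vi in Ab major; iii in Db major

The scale of Ab major is Ab Bb C Db Eb F G; F is degree 6, and the triad built there (F-Ab-C) is minor, so it is vi.
The scale of Db major is Db Eb F Gb Ab Bb C; F is degree 3, and the triad built there (F-Ab-C) is minor, so it is iii.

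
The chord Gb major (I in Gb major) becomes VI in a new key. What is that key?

The numeral VI denotes a major triad on scale degree 6. With Gb on degree 6, the tonic of the new key is Bb.
Degree 6 carries a major triad in minor keys, so the destination is Bb minor.
Check: the diatonic triads of Bb minor (natural minor) are Bbm (i), Cdim (ii°), Db (III), Ebm (iv), Fm (v), Gb (VI), Ab (VII) — Gb major is indeed VI.

Bb minor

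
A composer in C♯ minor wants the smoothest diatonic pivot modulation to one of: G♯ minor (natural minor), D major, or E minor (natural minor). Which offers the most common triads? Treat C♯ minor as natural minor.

Triads of C♯ minor (natural minor): C♯m (i), D♯dim (ii°), E (III), F♯m (iv), G♯m (v), A (VI), B (VII).
G♯ minor (natural minor) shares 4: C♯m, E, G♯m, B.
D major shares 2: F♯m, A.
E minor (natural minor) shares 0: none.
The most common triads (4) are shared with G♯ minor.

G♯ minor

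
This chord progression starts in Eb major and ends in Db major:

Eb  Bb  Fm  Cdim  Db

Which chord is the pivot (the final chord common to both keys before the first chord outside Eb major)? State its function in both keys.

Chords diatonic to Eb major: Eb, Fm, Gm, Ab, Bb, Cm, Ddim.
Reading the progression, the first chord not in that set is Cdim, so the modulation leaves Eb major there.
The chord immediately before Cdim is Fm, which is diatonic to both keys: ii in Eb major and iii in Db major.

Fm — ii in Eb major, iii in Db major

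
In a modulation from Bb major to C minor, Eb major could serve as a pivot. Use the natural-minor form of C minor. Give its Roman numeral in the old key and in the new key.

IV in Bb major; III in C minor

The scale of Bb major is Bb C D Eb F G A; Eb is degree 4, and the triad built there (Eb-G-Bb) is major, so it is IV.
The scale of C minor (natural minor) is C D Eb F G Ab Bb; Eb is degree 3, and the triad built there (Eb-G-Bb) is major, so it is III.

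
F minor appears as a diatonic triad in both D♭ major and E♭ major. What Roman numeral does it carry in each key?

iii in D♭ major; ii in E♭ major

The scale of D♭ major is D♭ E♭ F G♭ A♭ B♭ C; F is degree 3, and the triad built there (F-A♭-C) is minor, so it is iii.
The scale of E♭ major is E♭ F G A♭ B♭ C D; F is degree 2, and the triad built there (F-A♭-C) is minor, so it is ii.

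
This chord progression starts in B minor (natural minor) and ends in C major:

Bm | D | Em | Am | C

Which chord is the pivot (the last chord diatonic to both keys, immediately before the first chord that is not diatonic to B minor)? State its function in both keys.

Em — iv in B minor, iii in C major

Chords diatonic to B minor: Bm, C#dim, D, Em, F#m, G, A.
Reading the progression, the first chord not in that set is Am, so the modulation leaves B minor there.
The chord immediately before Am is Em, which is diatonic to both keys: iv in B minor and iii in C major.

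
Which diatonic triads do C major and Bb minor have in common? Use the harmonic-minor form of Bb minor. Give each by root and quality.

F

Triads in C major: C major (I), D minor (ii), E minor (iii), F major (IV), G major (V), A minor (vi), B diminished (vii°).
Triads in Bb minor (harmonic minor): Bb minor (i), C diminished (ii°), Db augmented (III+), Eb minor (iv), F major (V), Gb major (VI), A diminished (vii°).
Shared triads with their functions: F major (IV in C major, V in Bb minor).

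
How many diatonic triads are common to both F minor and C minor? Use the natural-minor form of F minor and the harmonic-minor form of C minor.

3

Diatonic triads of F minor (natural minor): Fm (i), Gdim (ii°), A♭ (III), B♭m (iv), Cm (v), D♭ (VI), E♭ (VII).
Diatonic triads of C minor (harmonic minor): Cm (i), Ddim (ii°), E♭aug (III+), Fm (iv), G (V), A♭ (VI), Bdim (vii°).
Matching root and quality in both lists: Fm, A♭, Cm.
That gives 3 common triads.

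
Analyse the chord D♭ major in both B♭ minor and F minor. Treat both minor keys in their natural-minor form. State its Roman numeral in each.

III in B♭ minor; VI in F minor

The scale of B♭ minor (natural minor) is B♭ C D♭ E♭ F G♭ A♭; D♭ is degree 3, and the triad built there (D♭-F-A♭) is major, so it is III.
The scale of F minor (natural minor) is F G A♭ B♭ C D♭ E♭; D♭ is degree 6, and the triad built there (D♭-F-A♭) is major, so it is VI.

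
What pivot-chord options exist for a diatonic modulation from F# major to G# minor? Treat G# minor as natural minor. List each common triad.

F#, G#m, B, D#m

Triads in F# major: F# (I), G#m (ii), A#m (iii), B (IV), C# (V), D#m (vi), E#dim (vii°).
Triads in G# minor (natural minor): G#m (i), A#dim (ii°), B (III), C#m (iv), D#m (v), E (VI), F# (VII).
Shared triads with their functions: F# (I in F# major, VII in G# minor); G#m (ii in F# major, i in G# minor); B (IV in F# major, III in G# minor); D#m (vi in F# major, v in G# minor).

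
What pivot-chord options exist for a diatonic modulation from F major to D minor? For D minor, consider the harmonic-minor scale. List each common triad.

Triads in F major: F (I), Gm (ii), Am (iii), Bb (IV), C (V), Dm (vi), Edim (vii°).
Triads in D minor (harmonic minor): Dm (i), Edim (ii°), Faug (III+), Gm (iv), A (V), Bb (VI), C#dim (vii°).
Shared triads with their functions: Gm (ii in F major, iv in D minor); Bb (IV in F major, VI in D minor); Dm (vi in F major, i in D minor); Edim (vii° in F major, ii° in D minor).

Gm, Bb, Dm, Edim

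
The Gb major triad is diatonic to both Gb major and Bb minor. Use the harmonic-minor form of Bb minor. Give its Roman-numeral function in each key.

I in Gb major; VI in Bb minor

The scale of Gb major is Gb Ab Bb Cb Db Eb F; Gb is degree 1, and the triad built there (Gb-Bb-Db) is major, so it is I.
The scale of Bb minor (harmonic minor) is Bb C Db Eb F Gb A; Gb is degree 6, and the triad built there (Gb-Bb-Db) is major, so it is VI.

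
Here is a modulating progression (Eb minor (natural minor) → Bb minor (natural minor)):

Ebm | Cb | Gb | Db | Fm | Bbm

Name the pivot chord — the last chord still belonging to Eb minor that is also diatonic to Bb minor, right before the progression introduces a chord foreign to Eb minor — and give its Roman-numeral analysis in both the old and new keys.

Db — VII in Eb minor, III in Bb minor

Chords diatonic to Eb minor: Ebm, Fdim, Gb, Abm, Bbm, Cb, Db.
Reading the progression, the first chord not in that set is Fm, so the modulation leaves Eb minor there.
The chord immediately before Fm is Db, which is diatonic to both keys: VII in Eb minor and III in Bb minor.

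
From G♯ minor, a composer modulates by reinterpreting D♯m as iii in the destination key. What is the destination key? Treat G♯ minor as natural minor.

The numeral iii denotes a minor triad on scale degree 3. With D♯ on degree 3, the tonic of the new key is B.
Degree 3 carries a minor triad in major keys, so the destination is B major.
Check: the diatonic triads of B major are B (I), C♯m (ii), D♯m (iii), E (IV), F♯ (V), G♯m (vi), A♯dim (vii°) — D♯m is indeed iii.

B major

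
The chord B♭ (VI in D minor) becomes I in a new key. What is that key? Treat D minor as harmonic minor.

The numeral I denotes a major triad on scale degree 1. With B♭ on degree 1, the tonic of the new key is B♭.
Degree 1 carries a major triad in major keys, so the destination is B♭ major.
Check: the diatonic triads of B♭ major are B♭ (I), Cm (ii), Dm (iii), E♭ (IV), F (V), Gm (vi), Adim (vii°) — B♭ is indeed I.

B♭ major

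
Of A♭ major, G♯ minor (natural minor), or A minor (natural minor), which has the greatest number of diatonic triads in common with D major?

A minor

Triads of D major: D (I), Em (ii), F♯m (iii), G (IV), A (V), Bm (vi), C♯dim (vii°).
A♭ major shares 0: none.
G♯ minor (natural minor) shares 0: none.
A minor (natural minor) shares 2: Em, G.
The most common triads (2) are shared with A minor.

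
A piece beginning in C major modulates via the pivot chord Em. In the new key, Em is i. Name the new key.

The numeral i denotes a minor triad on scale degree 1. With E on degree 1, the tonic of the new key is E.
Degree 1 carries a minor triad in minor keys, so the destination is E minor.
Check: the diatonic triads of E minor (natural minor) are Em (i), F#dim (ii°), G (III), Am (iv), Bm (v), C (VI), D (VII) — Em is indeed i.

E minor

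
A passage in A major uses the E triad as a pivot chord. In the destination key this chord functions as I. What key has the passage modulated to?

The numeral I denotes a major triad on scale degree 1. With E on degree 1, the tonic of the new key is E.
Degree 1 carries a major triad in major keys, so the destination is E major.
Check: the diatonic triads of E major are E (I), F♯m (ii), G♯m (iii), A (IV), B (V), C♯m (vi), D♯dim (vii°) — E is indeed I.

E major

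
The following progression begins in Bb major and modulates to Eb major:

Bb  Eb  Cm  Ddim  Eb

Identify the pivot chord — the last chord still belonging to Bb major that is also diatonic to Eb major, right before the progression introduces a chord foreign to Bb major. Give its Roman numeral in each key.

Cm — ii in Bb major, vi in Eb major

Chords diatonic to Bb major: Bb, Cm, Dm, Eb, F, Gm, Adim.
Reading the progression, the first chord not in that set is Ddim, so the modulation leaves Bb major there.
The chord immediately before Ddim is Cm, which is diatonic to both keys: ii in Bb major and vi in Eb major.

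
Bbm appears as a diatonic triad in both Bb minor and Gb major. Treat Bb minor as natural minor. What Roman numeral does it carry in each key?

i in Bb minor; iii in Gb major

The scale of Bb minor (natural minor) is Bb C Db Eb F Gb Ab; Bb is degree 1, and the triad built there (Bb-Db-F) is minor, so it is i.
The scale of Gb major is Gb Ab Bb Cb Db Eb F; Bb is degree 3, and the triad built there (Bb-Db-F) is minor, so it is iii.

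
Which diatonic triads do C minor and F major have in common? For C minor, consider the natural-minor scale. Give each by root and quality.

Triads in C minor (natural minor): C minor (i), D diminished (ii°), Eb major (III), F minor (iv), G minor (v), Ab major (VI), Bb major (VII).
Triads in F major: F major (I), G minor (ii), A minor (iii), Bb major (IV), C major (V), D minor (vi), E diminished (vii°).
Shared triads with their functions: G minor (v in C minor, ii in F major); Bb major (VII in C minor, IV in F major).

Gm, Bb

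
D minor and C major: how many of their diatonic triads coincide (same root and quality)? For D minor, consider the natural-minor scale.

4

Diatonic triads of D minor (natural minor): Dm (i), Edim (ii°), F (III), Gm (iv), Am (v), B♭ (VI), C (VII).
Diatonic triads of C major: C (I), Dm (ii), Em (iii), F (IV), G (V), Am (vi), Bdim (vii°).
Matching root and quality in both lists: Dm, F, Am, C.
That gives 4 common triads.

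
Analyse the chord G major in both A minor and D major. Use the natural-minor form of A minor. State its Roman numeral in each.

VII in A minor; IV in D major

The scale of A minor (natural minor) is A B C D E F G; G is degree 7, and the triad built there (G-B-D) is major, so it is VII.
The scale of D major is D E F# G A B C#; G is degree 4, and the triad built there (G-B-D) is major, so it is IV.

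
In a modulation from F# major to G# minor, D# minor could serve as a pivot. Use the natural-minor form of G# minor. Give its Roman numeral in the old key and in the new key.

The scale of F# major is F# G# A# B C# D# E#; D# is degree 6, and the triad built there (D#-F#-A#) is minor, so it is vi.
The scale of G# minor (natural minor) is G# A# B C# D# E F#; D# is degree 5, and the triad built there (D#-F#-A#) is minor, so it is v.

vi in F# major; v in G# minor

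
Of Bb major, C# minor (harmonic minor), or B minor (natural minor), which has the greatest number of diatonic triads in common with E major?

C# minor

Triads of E major: E major (I), F# minor (ii), G# minor (iii), A major (IV), B major (V), C# minor (vi), D# diminished (vii°).
Bb major shares 0: none.
C# minor (harmonic minor) shares 4: F#m, A, C#m, D#dim.
B minor (natural minor) shares 2: F#m, A.
The most common triads (4) are shared with C# minor.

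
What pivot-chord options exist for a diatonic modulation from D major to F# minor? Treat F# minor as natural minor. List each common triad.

Triads in D major: D (I), Em (ii), F#m (iii), G (IV), A (V), Bm (vi), C#dim (vii°).
Triads in F# minor (natural minor): F#m (i), G#dim (ii°), A (III), Bm (iv), C#m (v), D (VI), E (VII).
Shared triads with their functions: D (I in D major, VI in F# minor); F#m (iii in D major, i in F# minor); A (V in D major, III in F# minor); Bm (vi in D major, iv in F# minor).

D, F#m, A, Bm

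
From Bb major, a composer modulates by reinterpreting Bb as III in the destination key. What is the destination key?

The numeral III denotes a major triad on scale degree 3. With Bb on degree 3, the tonic of the new key is G.
Degree 3 carries a major triad in natural-minor keys, so the destination is G minor.
Check: the diatonic triads of G minor (natural minor) are Gm (i), Adim (ii°), Bb (III), Cm (iv), Dm (v), Eb (VI), F (VII) — Bb is indeed III.

G minor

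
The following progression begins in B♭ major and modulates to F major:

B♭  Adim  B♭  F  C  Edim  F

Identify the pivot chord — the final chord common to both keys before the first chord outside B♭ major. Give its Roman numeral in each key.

Chords diatonic to B♭ major: B♭, Cm, Dm, E♭, F, Gm, Adim.
Reading the progression, the first chord not in that set is C, so the modulation leaves B♭ major there.
The chord immediately before C is F, which is diatonic to both keys: V in B♭ major and I in F major.

F — V in B♭ major, I in F major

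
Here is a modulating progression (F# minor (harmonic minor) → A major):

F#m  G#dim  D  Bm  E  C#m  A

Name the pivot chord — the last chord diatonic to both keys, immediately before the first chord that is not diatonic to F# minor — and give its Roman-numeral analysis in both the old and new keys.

Bm — iv in F# minor, ii in A major

Chords diatonic to F# minor: F#m, G#dim, Aaug, Bm, C#, D, E#dim.
Reading the progression, the first chord not in that set is E, so the modulation leaves F# minor there.
The chord immediately before E is Bm, which is diatonic to both keys: iv in F# minor and ii in A major.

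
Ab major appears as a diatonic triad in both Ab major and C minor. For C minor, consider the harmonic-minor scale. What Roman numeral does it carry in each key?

I in Ab major; VI in C minor

The scale of Ab major is Ab Bb C Db Eb F G; Ab is degree 1, and the triad built there (Ab-C-Eb) is major, so it is I.
The scale of C minor (harmonic minor) is C D Eb F G Ab B; Ab is degree 6, and the triad built there (Ab-C-Eb) is major, so it is VI.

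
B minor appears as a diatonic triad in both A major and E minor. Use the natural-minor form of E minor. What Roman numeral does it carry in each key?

The scale of A major is A B C♯ D E F♯ G♯; B is degree 2, and the triad built there (B-D-F♯) is minor, so it is ii.
The scale of E minor (natural minor) is E F♯ G A B C D; B is degree 5, and the triad built there (B-D-F♯) is minor, so it is v.

ii in A major; v in E minor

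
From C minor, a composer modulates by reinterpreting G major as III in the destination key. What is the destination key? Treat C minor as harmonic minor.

The numeral III denotes a major triad on scale degree 3. With G on degree 3, the tonic of the new key is E.
Degree 3 carries a major triad in natural-minor keys, so the destination is E minor.
Check: the diatonic triads of E minor (natural minor) are Em (i), F#dim (ii°), G (III), Am (iv), Bm (v), C (VI), D (VII) — G major is indeed III.

E minor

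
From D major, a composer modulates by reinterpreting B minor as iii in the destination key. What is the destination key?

The numeral iii denotes a minor triad on scale degree 3. With B on degree 3, the tonic of the new key is G.
Degree 3 carries a minor triad in major keys, so the destination is G major.
Check: the diatonic triads of G major are G (I), Am (ii), Bm (iii), C (IV), D (V), Em (vi), F♯dim (vii°) — B minor is indeed iii.

G major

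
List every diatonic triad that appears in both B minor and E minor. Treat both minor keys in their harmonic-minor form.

Em

Triads in B minor (harmonic minor): B minor (i), C# diminished (ii°), D augmented (III+), E minor (iv), F# major (V), G major (VI), A# diminished (vii°).
Triads in E minor (harmonic minor): E minor (i), F# diminished (ii°), G augmented (III+), A minor (iv), B major (V), C major (VI), D# diminished (vii°).
Shared triads with their functions: E minor (iv in B minor, i in E minor).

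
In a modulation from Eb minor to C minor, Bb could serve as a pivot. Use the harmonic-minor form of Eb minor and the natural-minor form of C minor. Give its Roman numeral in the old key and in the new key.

V in Eb minor; VII in C minor

The scale of Eb minor (harmonic minor) is Eb F Gb Ab Bb Cb D; Bb is degree 5, and the triad built there (Bb-D-F) is major, so it is V.
The scale of C minor (natural minor) is C D Eb F G Ab Bb; Bb is degree 7, and the triad built there (Bb-D-F) is major, so it is VII.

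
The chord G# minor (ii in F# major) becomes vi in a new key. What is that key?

The numeral vi denotes a minor triad on scale degree 6. With G# on degree 6, the tonic of the new key is B.
Degree 6 carries a minor triad in major keys, so the destination is B major.
Check: the diatonic triads of B major are B (I), C#m (ii), D#m (iii), E (IV), F# (V), G#m (vi), A#dim (vii°) — G# minor is indeed vi.

B major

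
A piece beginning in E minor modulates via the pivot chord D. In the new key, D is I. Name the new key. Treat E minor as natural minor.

The numeral I denotes a major triad on scale degree 1. With D on degree 1, the tonic of the new key is D.
Degree 1 carries a major triad in major keys, so the destination is D major.
Check: the diatonic triads of D major are D (I), Em (ii), F#m (iii), G (IV), A (V), Bm (vi), C#dim (vii°) — D is indeed I.

D major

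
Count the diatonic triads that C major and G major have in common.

4

Diatonic triads of C major: C (I), Dm (ii), Em (iii), F (IV), G (V), Am (vi), Bdim (vii°).
Diatonic triads of G major: G (I), Am (ii), Bm (iii), C (IV), D (V), Em (vi), F#dim (vii°).
Matching root and quality in both lists: C, Em, G, Am.
That gives 4 common triads.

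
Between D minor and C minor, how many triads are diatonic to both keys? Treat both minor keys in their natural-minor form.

Diatonic triads of D minor (natural minor): D minor (i), E diminished (ii°), F major (III), G minor (iv), A minor (v), Bb major (VI), C major (VII).
Diatonic triads of C minor (natural minor): C minor (i), D diminished (ii°), Eb major (III), F minor (iv), G minor (v), Ab major (VI), Bb major (VII).
Matching root and quality in both lists: G minor, Bb major.
That gives 2 common triads.

2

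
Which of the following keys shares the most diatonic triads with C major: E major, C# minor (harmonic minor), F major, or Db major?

Triads of C major: C (I), Dm (ii), Em (iii), F (IV), G (V), Am (vi), Bdim (vii°).
E major shares 0: none.
C# minor (harmonic minor) shares 0: none.
F major shares 4: C, Dm, F, Am.
Db major shares 0: none.
The most common triads (4) are shared with F major.

F major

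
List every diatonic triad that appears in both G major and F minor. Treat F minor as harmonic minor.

Triads in G major: G (I), Am (ii), Bm (iii), C (IV), D (V), Em (vi), F♯dim (vii°).
Triads in F minor (harmonic minor): Fm (i), Gdim (ii°), A♭aug (III+), B♭m (iv), C (V), D♭ (VI), Edim (vii°).
Shared triads with their functions: C (IV in G major, V in F minor).

C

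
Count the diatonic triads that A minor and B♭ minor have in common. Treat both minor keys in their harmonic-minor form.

1

Diatonic triads of A minor (harmonic minor): Am (i), Bdim (ii°), Caug (III+), Dm (iv), E (V), F (VI), G♯dim (vii°).
Diatonic triads of B♭ minor (harmonic minor): B♭m (i), Cdim (ii°), D♭aug (III+), E♭m (iv), F (V), G♭ (VI), Adim (vii°).
Matching root and quality in both lists: F.
That gives 1 common triad.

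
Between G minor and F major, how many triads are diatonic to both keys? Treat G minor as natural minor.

4

Diatonic triads of G minor (natural minor): Gm (i), Adim (ii°), Bb (III), Cm (iv), Dm (v), Eb (VI), F (VII).
Diatonic triads of F major: F (I), Gm (ii), Am (iii), Bb (IV), C (V), Dm (vi), Edim (vii°).
Matching root and quality in both lists: Gm, Bb, Dm, F.
That gives 4 common triads.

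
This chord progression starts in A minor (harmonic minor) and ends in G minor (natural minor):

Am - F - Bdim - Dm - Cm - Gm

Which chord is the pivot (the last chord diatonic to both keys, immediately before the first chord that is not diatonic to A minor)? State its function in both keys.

Dm — iv in A minor, v in G minor

Chords diatonic to A minor: Am, Bdim, Caug, Dm, E, F, G#dim.
Reading the progression, the first chord not in that set is Cm, so the modulation leaves A minor there.
The chord immediately before Cm is Dm, which is diatonic to both keys: iv in A minor and v in G minor.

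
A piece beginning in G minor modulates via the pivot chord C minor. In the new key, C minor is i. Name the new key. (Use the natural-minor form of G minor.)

C minor

The numeral i denotes a minor triad on scale degree 1. With C on degree 1, the tonic of the new key is C.
Degree 1 carries a minor triad in minor keys, so the destination is C minor.
Check: the diatonic triads of C minor (natural minor) are Cm (i), Ddim (ii°), Eb (III), Fm (iv), Gm (v), Ab (VI), Bb (VII) — C minor is indeed i.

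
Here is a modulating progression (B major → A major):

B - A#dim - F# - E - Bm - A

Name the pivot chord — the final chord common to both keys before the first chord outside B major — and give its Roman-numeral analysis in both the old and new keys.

E — IV in B major, V in A major

Chords diatonic to B major: B, C#m, D#m, E, F#, G#m, A#dim.
Reading the progression, the first chord not in that set is Bm, so the modulation leaves B major there.
The chord immediately before Bm is E, which is diatonic to both keys: IV in B major and V in A major.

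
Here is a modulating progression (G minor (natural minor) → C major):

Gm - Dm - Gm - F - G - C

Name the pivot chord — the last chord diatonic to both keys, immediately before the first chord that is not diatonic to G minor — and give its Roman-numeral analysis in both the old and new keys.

Chords diatonic to G minor: Gm, Adim, Bb, Cm, Dm, Eb, F.
Reading the progression, the first chord not in that set is G, so the modulation leaves G minor there.
The chord immediately before G is F, which is diatonic to both keys: VII in G minor and IV in C major.

F — VII in G minor, IV in C major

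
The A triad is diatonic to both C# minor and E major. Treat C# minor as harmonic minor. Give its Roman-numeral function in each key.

The scale of C# minor (harmonic minor) is C# D# E F# G# A B#; A is degree 6, and the triad built there (A-C#-E) is major, so it is VI.
The scale of E major is E F# G# A B C# D#; A is degree 4, and the triad built there (A-C#-E) is major, so it is IV.

VI in C# minor; IV in E major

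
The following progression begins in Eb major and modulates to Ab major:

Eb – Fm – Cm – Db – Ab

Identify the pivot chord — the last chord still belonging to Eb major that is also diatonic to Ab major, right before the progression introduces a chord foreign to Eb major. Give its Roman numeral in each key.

Cm — vi in Eb major, iii in Ab major

Chords diatonic to Eb major: Eb, Fm, Gm, Ab, Bb, Cm, Ddim.
Reading the progression, the first chord not in that set is Db, so the modulation leaves Eb major there.
The chord immediately before Db is Cm, which is diatonic to both keys: vi in Eb major and iii in Ab major.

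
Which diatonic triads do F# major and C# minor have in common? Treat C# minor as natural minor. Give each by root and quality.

G#m, B

Triads in F# major: F# (I), G#m (ii), A#m (iii), B (IV), C# (V), D#m (vi), E#dim (vii°).
Triads in C# minor (natural minor): C#m (i), D#dim (ii°), E (III), F#m (iv), G#m (v), A (VI), B (VII).
Shared triads with their functions: G#m (ii in F# major, v in C# minor); B (IV in F# major, VII in C# minor).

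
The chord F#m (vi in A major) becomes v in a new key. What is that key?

The numeral v denotes a minor triad on scale degree 5. With F# on degree 5, the tonic of the new key is B.
Degree 5 carries a minor triad in natural-minor keys, so the destination is B minor.
Check: the diatonic triads of B minor (natural minor) are Bm (i), C#dim (ii°), D (III), Em (iv), F#m (v), G (VI), A (VII) — F#m is indeed v.

B minor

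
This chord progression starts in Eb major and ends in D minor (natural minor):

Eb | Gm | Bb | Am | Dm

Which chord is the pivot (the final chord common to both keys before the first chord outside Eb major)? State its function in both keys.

Bb — V in Eb major, VI in D minor

Chords diatonic to Eb major: Eb, Fm, Gm, Ab, Bb, Cm, Ddim.
Reading the progression, the first chord not in that set is Am, so the modulation leaves Eb major there.
The chord immediately before Am is Bb, which is diatonic to both keys: V in Eb major and VI in D minor.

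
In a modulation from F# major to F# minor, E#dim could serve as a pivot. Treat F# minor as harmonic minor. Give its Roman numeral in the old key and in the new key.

vii° in F# major; vii° in F# minor

The scale of F# major is F# G# A# B C# D# E#; E# is degree 7, and the triad built there (E#-G#-B) is diminished, so it is vii°.
The scale of F# minor (harmonic minor) is F# G# A B C# D E#; E# is degree 7, and the triad built there (E#-G#-B) is diminished, so it is vii°.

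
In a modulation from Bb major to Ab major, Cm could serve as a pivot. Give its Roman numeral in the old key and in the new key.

The scale of Bb major is Bb C D Eb F G A; C is degree 2, and the triad built there (C-Eb-G) is minor, so it is ii.
The scale of Ab major is Ab Bb C Db Eb F G; C is degree 3, and the triad built there (C-Eb-G) is minor, so it is iii.

ii in Bb major; iii in Ab major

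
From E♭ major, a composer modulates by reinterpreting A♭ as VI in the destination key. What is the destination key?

C minor

The numeral VI denotes a major triad on scale degree 6. With A♭ on degree 6, the tonic of the new key is C.
Degree 6 carries a major triad in minor keys, so the destination is C minor.
Check: the diatonic triads of C minor (natural minor) are Cm (i), Ddim (ii°), E♭ (III), Fm (iv), Gm (v), A♭ (VI), B♭ (VII) — A♭ is indeed VI.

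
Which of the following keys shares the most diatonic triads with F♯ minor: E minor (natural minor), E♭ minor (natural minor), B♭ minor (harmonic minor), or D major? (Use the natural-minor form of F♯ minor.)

Triads of F♯ minor (natural minor): F♯ minor (i), G♯ diminished (ii°), A major (III), B minor (iv), C♯ minor (v), D major (VI), E major (VII).
E minor (natural minor) shares 2: Bm, D.
E♭ minor (natural minor) shares 0: none.
B♭ minor (harmonic minor) shares 0: none.
D major shares 4: F♯m, A, Bm, D.
The most common triads (4) are shared with D major.

D major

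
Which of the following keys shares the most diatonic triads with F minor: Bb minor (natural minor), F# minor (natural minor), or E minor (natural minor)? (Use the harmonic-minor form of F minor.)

Triads of F minor (harmonic minor): F minor (i), G diminished (ii°), Ab augmented (III+), Bb minor (iv), C major (V), Db major (VI), E diminished (vii°).
Bb minor (natural minor) shares 3: Fm, Bbm, Db.
F# minor (natural minor) shares 0: none.
E minor (natural minor) shares 1: C.
The most common triads (3) are shared with Bb minor.

Bb minor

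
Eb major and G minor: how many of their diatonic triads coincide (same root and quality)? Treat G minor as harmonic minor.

Diatonic triads of Eb major: Eb (I), Fm (ii), Gm (iii), Ab (IV), Bb (V), Cm (vi), Ddim (vii°).
Diatonic triads of G minor (harmonic minor): Gm (i), Adim (ii°), Bbaug (III+), Cm (iv), D (V), Eb (VI), F#dim (vii°).
Matching root and quality in both lists: Eb, Gm, Cm.
That gives 3 common triads.

3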